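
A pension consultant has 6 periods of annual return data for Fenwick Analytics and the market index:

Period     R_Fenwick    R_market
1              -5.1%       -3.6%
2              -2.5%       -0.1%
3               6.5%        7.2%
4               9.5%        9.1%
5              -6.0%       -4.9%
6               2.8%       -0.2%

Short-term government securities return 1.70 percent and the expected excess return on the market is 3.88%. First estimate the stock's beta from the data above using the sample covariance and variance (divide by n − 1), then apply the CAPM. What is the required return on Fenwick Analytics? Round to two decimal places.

5.86%

Mean R_i = (-5.1 − 2.5 + 6.5 + 9.5 − 6.0 + 2.8) / 6 = 0.8667%
Mean R_m = (-3.6 − 0.1 + 7.2 + 9.1 − 4.9 − 0.2) / 6 = 1.2500%
Σ(R_i − R̄_i)(R_m − R̄_m) = 174.2000  ⇒  Cov = 174.2000 / 5 = 34.8400
Σ(R_m − R̄_m)² = 162.2950  ⇒  Var(R_m) = 162.2950 / 5 = 32.4590
β = Cov / Var(R_m) = 34.8400 / 32.4590 = 1.0734
E(R) = R_f + β × MRP = 1.70% + 1.0734 × 3.88% = 5.86%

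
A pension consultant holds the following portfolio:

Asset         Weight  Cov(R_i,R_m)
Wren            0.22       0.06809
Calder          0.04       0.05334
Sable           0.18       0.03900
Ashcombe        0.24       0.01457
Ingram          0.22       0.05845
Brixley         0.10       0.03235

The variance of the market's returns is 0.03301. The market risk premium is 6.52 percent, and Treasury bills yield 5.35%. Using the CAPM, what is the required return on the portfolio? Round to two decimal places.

β_Wren = 0.06809 / 0.03301 = 2.0627
β_Calder = 0.05334 / 0.03301 = 1.6159
β_Sable = 0.03900 / 0.03301 = 1.1815
β_Ashcombe = 0.01457 / 0.03301 = 0.4414
β_Ingram = 0.05845 / 0.03301 = 1.7707
β_Brixley = 0.03235 / 0.03301 = 0.9800
β_P = Σ w_i β_i = 0.22×2.0627 + 0.04×1.6159 + 0.18×1.1815 + 0.24×0.4414 + 0.22×1.7707 + 0.10×0.9800 = 1.3246
E(R_P) = R_f + β_P × MRP = 5.35% + 1.3246 × 6.52% = 13.99%

13.99%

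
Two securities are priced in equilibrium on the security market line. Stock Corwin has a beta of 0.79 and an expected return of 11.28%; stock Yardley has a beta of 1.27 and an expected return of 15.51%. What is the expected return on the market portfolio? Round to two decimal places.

Both satisfy E(R) = R_f + β·MRP, so the slope of the SML is
MRP = (15.51% − 11.28%) / (1.27 − 0.79) = 4.23% / 0.48 = 8.8125%
R_f = E(R_Corwin) − β_Corwin·MRP = 11.28% − 0.79 × 8.8125% = 4.3181%
E(R_m) = R_f + MRP = 4.3181% + 8.8125% = 13.13%

13.13%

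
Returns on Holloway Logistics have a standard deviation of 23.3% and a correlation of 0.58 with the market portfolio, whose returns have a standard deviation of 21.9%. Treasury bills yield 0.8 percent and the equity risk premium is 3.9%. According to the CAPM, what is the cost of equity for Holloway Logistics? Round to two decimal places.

3.21%

β = ρ × σ_i / σ_m = 0.58 × 23.3% / 21.9% = 0.6171
E(R) = 0.8% + 0.6171 × 3.9% = 3.21%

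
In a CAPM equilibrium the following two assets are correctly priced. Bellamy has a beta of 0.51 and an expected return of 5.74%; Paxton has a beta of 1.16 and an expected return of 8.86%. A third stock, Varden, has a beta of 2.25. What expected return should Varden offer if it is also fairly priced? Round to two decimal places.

14.09%

MRP (SML slope) = (8.86% − 5.74%) / (1.16 − 0.51) = 3.12% / 0.65 = 4.8000%
R_f (intercept) = 5.74% − 0.51 × 4.8000% = 3.2920%
E(R_Varden) = R_f + β × MRP = 3.2920% + 2.25 × 4.8000% = 14.09%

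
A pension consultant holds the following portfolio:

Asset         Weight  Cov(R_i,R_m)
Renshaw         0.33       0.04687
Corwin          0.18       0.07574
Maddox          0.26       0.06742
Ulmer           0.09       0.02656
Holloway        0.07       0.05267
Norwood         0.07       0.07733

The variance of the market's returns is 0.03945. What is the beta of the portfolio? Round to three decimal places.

β_Renshaw = 0.04687 / 0.03945 = 1.1881
β_Corwin = 0.07574 / 0.03945 = 1.9199
β_Maddox = 0.06742 / 0.03945 = 1.7090
β_Ulmer = 0.02656 / 0.03945 = 0.6733
β_Holloway = 0.05267 / 0.03945 = 1.3351
β_Norwood = 0.07733 / 0.03945 = 1.9602
β_P = Σ w_i β_i = 0.33×1.1881 + 0.18×1.9199 + 0.26×1.7090 + 0.09×0.6733 + 0.07×1.3351 + 0.07×1.9602 = 1.4733

1.473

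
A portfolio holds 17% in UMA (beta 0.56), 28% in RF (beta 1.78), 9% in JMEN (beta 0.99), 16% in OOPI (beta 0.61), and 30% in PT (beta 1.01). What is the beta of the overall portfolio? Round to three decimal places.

1.083

β_P = Σ w_i β_i = 0.17×0.56 + 0.28×1.78 + 0.09×0.99 + 0.16×0.61 + 0.30×1.01 = 1.0833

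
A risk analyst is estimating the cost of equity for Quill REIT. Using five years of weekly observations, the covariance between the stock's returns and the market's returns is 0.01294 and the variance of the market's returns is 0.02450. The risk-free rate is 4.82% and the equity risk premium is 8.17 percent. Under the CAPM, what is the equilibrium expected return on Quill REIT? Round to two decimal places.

9.14%

β = Cov(R_i, R_m) / Var(R_m) = 0.01294 / 0.02450 = 0.5282
E(R) = R_f + β × MRP = 4.82% + 0.5282 × 8.17% = 9.14%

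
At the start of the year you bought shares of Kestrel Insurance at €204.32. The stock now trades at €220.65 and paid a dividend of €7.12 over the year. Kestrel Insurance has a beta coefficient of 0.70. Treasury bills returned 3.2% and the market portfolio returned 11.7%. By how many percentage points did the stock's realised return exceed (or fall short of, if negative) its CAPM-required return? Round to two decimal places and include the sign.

+2.33%

Realised HPR = (P1 + D1 − P0) / P0 = (220.65 + 7.12 − 204.32) / 204.32 = 23.45 / 204.32 = 11.4771%
MRP = 11.7% − 3.2% = 8.50%
CAPM required = R_f + β·MRP = 3.2% + 0.70 × 8.5% = 9.1500%
α = realised − required = 11.4771% − 9.1500% = +2.33%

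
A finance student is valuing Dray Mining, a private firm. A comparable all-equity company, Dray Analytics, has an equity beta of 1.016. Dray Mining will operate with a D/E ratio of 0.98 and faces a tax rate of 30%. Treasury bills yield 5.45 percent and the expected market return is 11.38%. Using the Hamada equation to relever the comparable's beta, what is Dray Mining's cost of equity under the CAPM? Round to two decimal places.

15.61%

β_L = β_U × [1 + (1 − t)(D/E)] = 1.016 × [1 + (1 − 0.30) × 0.98]
    = 1.016 × [1 + 0.70 × 0.98] = 1.016 × 1.6860 = 1.7130
MRP = 11.38% − 5.45% = 5.93%
E(R) = R_f + β_L × MRP = 5.45% + 1.7130 × 5.93% = 15.61%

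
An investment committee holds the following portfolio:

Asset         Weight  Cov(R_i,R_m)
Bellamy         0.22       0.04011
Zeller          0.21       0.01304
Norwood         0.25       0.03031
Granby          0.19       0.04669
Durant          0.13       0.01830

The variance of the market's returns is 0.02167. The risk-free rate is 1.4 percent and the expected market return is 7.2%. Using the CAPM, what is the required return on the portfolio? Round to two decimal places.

9.53%

β_Bellamy = 0.04011 / 0.02167 = 1.8509
β_Zeller = 0.01304 / 0.02167 = 0.6018
β_Norwood = 0.03031 / 0.02167 = 1.3987
β_Granby = 0.04669 / 0.02167 = 2.1546
β_Durant = 0.01830 / 0.02167 = 0.8445
β_P = Σ w_i β_i = 0.22×1.8509 + 0.21×0.6018 + 0.25×1.3987 + 0.19×2.1546 + 0.13×0.8445 = 1.4024
MRP = 7.2% − 1.4% = 5.80%
E(R_P) = R_f + β_P × MRP = 1.4% + 1.4024 × 5.8% = 9.53%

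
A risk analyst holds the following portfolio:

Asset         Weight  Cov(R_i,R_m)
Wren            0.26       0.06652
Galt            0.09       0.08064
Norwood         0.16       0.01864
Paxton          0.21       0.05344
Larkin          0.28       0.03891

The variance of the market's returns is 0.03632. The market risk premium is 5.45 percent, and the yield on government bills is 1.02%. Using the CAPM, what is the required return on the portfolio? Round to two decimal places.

β_Wren = 0.06652 / 0.03632 = 1.8315
β_Galt = 0.08064 / 0.03632 = 2.2203
β_Norwood = 0.01864 / 0.03632 = 0.5132
β_Paxton = 0.05344 / 0.03632 = 1.4714
β_Larkin = 0.03891 / 0.03632 = 1.0713
β_P = Σ w_i β_i = 0.26×1.8315 + 0.09×2.2203 + 0.16×0.5132 + 0.21×1.4714 + 0.28×1.0713 = 1.3671
E(R_P) = R_f + β_P × MRP = 1.02% + 1.3671 × 5.45% = 8.47%

8.47%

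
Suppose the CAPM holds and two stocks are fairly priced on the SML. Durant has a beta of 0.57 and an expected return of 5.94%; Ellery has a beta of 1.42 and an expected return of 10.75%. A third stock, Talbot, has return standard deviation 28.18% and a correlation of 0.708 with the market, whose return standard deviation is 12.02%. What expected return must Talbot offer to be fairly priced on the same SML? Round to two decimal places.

12.11%

MRP = (10.75% − 5.94%) / (1.42 − 0.57) = 5.6588%
R_f = 5.94% − 0.57 × 5.6588% = 2.7145%
β_Talbot = ρ·σ_i/σ_m = 0.708 × 28.18 / 12.02 = 1.6599
E(R_Talbot) = R_f + β × MRP = 2.7145% + 1.6599 × 5.6588% = 12.11%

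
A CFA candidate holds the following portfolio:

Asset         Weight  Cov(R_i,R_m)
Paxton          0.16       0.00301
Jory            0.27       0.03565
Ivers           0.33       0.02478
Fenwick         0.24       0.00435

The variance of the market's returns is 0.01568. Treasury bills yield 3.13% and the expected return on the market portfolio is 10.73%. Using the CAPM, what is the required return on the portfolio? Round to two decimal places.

β_Paxton = 0.00301 / 0.01568 = 0.1920
β_Jory = 0.03565 / 0.01568 = 2.2736
β_Ivers = 0.02478 / 0.01568 = 1.5804
β_Fenwick = 0.00435 / 0.01568 = 0.2774
β_P = Σ w_i β_i = 0.16×0.1920 + 0.27×2.2736 + 0.33×1.5804 + 0.24×0.2774 = 1.2327
MRP = 10.73% − 3.13% = 7.60%
E(R_P) = R_f + β_P × MRP = 3.13% + 1.2327 × 7.60% = 12.50%

12.50%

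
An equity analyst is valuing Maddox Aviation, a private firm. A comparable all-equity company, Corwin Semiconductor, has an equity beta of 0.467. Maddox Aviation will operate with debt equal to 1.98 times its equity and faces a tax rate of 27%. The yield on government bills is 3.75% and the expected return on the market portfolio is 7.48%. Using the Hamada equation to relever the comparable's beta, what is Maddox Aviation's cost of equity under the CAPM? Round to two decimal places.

β_L = β_U × [1 + (1 − t)(D/E)] = 0.467 × [1 + (1 − 0.27) × 1.98]
    = 0.467 × [1 + 0.73 × 1.98] = 0.467 × 2.4454 = 1.1420
MRP = 7.48% − 3.75% = 3.73%
E(R) = R_f + β_L × MRP = 3.75% + 1.1420 × 3.73% = 8.01%

8.01%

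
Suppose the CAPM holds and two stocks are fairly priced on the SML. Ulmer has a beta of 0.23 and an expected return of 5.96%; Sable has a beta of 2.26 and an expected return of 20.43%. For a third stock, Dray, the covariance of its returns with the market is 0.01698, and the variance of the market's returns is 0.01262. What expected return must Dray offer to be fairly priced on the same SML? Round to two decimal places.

13.91%

MRP = (20.43% − 5.96%) / (2.26 − 0.23) = 7.1281%
R_f = 5.96% − 0.23 × 7.1281% = 4.3205%
β_Dray = Cov / Var(R_m) = 0.01698 / 0.01262 = 1.3455
E(R_Dray) = R_f + β × MRP = 4.3205% + 1.3455 × 7.1281% = 13.91%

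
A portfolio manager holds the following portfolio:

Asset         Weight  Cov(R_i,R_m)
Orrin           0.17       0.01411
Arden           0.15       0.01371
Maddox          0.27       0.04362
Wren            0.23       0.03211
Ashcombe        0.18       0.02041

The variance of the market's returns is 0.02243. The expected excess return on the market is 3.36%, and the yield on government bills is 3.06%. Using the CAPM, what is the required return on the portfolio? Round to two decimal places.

β_Orrin = 0.01411 / 0.02243 = 0.6291
β_Arden = 0.01371 / 0.02243 = 0.6112
β_Maddox = 0.04362 / 0.02243 = 1.9447
β_Wren = 0.03211 / 0.02243 = 1.4316
β_Ashcombe = 0.02041 / 0.02243 = 0.9099
β_P = Σ w_i β_i = 0.17×0.6291 + 0.15×0.6112 + 0.27×1.9447 + 0.23×1.4316 + 0.18×0.9099 = 1.2167
E(R_P) = R_f + β_P × MRP = 3.06% + 1.2167 × 3.36% = 7.15%

7.15%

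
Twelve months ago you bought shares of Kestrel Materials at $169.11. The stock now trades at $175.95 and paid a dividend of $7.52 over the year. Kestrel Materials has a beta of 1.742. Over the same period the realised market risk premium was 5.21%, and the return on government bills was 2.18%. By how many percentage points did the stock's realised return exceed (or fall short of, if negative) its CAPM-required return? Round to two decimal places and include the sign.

Realised HPR = (P1 + D1 − P0) / P0 = (175.95 + 7.52 − 169.11) / 169.11 = 14.36 / 169.11 = 8.4915%
CAPM required = R_f + β·MRP = 2.18% + 1.742 × 5.21% = 11.25582%
α = realised − required = 8.4915% − 11.25582% = -2.76%

-2.76%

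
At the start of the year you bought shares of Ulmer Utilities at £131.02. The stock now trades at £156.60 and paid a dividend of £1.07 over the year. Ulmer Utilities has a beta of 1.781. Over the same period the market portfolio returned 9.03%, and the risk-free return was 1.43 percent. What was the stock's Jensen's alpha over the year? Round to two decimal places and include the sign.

Realised HPR = (P1 + D1 − P0) / P0 = (156.60 + 1.07 − 131.02) / 131.02 = 26.65 / 131.02 = 20.3404%
MRP = 9.03% − 1.43% = 7.60%
CAPM required = R_f + β·MRP = 1.43% + 1.781 × 7.60% = 14.96560%
α = realised − required = 20.3404% − 14.96560% = +5.37%

+5.37%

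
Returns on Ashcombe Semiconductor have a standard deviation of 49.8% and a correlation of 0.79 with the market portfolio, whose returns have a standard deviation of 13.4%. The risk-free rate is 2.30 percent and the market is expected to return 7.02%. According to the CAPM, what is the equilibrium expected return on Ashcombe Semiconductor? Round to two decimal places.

16.16%

β = ρ × σ_i / σ_m = 0.79 × 49.8% / 13.4% = 2.9360
MRP = 7.02% − 2.30% = 4.72%
E(R) = 2.30% + 2.9360 × 4.72% = 16.16%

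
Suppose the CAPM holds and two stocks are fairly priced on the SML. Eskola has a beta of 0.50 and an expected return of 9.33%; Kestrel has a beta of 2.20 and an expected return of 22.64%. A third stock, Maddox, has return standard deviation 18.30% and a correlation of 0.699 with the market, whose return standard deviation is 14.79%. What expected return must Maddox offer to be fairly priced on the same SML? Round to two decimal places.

MRP = (22.64% − 9.33%) / (2.20 − 0.50) = 7.8294%
R_f = 9.33% − 0.50 × 7.8294% = 5.4153%
β_Maddox = ρ·σ_i/σ_m = 0.699 × 18.30 / 14.79 = 0.8649
E(R_Maddox) = R_f + β × MRP = 5.4153% + 0.8649 × 7.8294% = 12.19%

12.19%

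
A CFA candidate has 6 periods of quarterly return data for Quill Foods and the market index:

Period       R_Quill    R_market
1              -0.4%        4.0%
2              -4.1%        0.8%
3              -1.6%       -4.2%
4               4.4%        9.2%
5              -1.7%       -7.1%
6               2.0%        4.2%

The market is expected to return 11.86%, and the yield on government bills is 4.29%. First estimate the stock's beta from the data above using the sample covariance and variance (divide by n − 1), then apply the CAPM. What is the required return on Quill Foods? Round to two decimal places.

7.01%

Mean R_i = (-0.4 − 4.1 − 1.6 + 4.4 − 1.7 + 2.0) / 6 = -0.2333%
Mean R_m = (4.0 + 0.8 − 4.2 + 9.2 − 7.1 + 4.2) / 6 = 1.1500%
Σ(R_i − R̄_i)(R_m − R̄_m) = 64.4000  ⇒  Cov = 64.4000 / 5 = 12.8800
Σ(R_m − R̄_m)² = 179.0350  ⇒  Var(R_m) = 179.0350 / 5 = 35.8070
β = Cov / Var(R_m) = 12.8800 / 35.8070 = 0.3597
MRP = 11.86% − 4.29% = 7.57%
E(R) = R_f + β × MRP = 4.29% + 0.3597 × 7.57% = 7.01%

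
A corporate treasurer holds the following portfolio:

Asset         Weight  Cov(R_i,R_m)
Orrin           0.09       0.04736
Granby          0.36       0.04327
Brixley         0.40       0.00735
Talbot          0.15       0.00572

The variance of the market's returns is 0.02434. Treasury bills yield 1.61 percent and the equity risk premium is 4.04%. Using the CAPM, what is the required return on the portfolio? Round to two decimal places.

β_Orrin = 0.04736 / 0.02434 = 1.9458
β_Granby = 0.04327 / 0.02434 = 1.7777
β_Brixley = 0.00735 / 0.02434 = 0.3020
β_Talbot = 0.00572 / 0.02434 = 0.2350
β_P = Σ w_i β_i = 0.09×1.9458 + 0.36×1.7777 + 0.40×0.3020 + 0.15×0.2350 = 0.9711
E(R_P) = R_f + β_P × MRP = 1.61% + 0.9711 × 4.04% = 5.53%

5.53%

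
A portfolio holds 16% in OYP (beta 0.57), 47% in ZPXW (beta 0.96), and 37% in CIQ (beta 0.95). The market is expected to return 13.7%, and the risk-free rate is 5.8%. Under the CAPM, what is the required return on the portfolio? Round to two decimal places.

12.86%

β_P = Σ w_i β_i = 0.16×0.57 + 0.47×0.96 + 0.37×0.95 = 0.8939
MRP = 13.7% − 5.8% = 7.90%
E(R_P) = R_f + β_P × MRP = 5.8% + 0.8939 × 7.9% = 12.86%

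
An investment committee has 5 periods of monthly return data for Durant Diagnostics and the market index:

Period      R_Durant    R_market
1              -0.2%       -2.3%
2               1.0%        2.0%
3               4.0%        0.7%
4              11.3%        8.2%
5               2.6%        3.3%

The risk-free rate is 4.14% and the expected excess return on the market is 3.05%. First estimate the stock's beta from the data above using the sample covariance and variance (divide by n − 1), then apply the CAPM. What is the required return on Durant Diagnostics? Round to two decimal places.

Mean R_i = (-0.2 + 1.0 + 4.0 + 11.3 + 2.6) / 5 = 3.7400%
Mean R_m = (-2.3 + 2.0 + 0.7 + 8.2 + 3.3) / 5 = 2.3800%
Σ(R_i − R̄_i)(R_m − R̄_m) = 61.9940  ⇒  Cov = 61.9940 / 4 = 15.4985
Σ(R_m − R̄_m)² = 59.5880  ⇒  Var(R_m) = 59.5880 / 4 = 14.8970
β = Cov / Var(R_m) = 15.4985 / 14.8970 = 1.0404
E(R) = R_f + β × MRP = 4.14% + 1.0404 × 3.05% = 7.31%

7.31%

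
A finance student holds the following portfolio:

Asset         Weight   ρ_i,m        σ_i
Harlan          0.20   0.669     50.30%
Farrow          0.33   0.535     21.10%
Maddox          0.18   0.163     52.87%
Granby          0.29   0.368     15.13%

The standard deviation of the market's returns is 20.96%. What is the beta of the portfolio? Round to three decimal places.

β_Harlan = 0.669 × 50.30% / 20.96% = 1.6055
β_Farrow = 0.535 × 21.10% / 20.96% = 0.5386
β_Maddox = 0.163 × 52.87% / 20.96% = 0.4112
β_Granby = 0.368 × 15.13% / 20.96% = 0.2656
β_P = Σ w_i β_i = 0.20×1.6055 + 0.33×0.5386 + 0.18×0.4112 + 0.29×0.2656 = 0.6499

0.650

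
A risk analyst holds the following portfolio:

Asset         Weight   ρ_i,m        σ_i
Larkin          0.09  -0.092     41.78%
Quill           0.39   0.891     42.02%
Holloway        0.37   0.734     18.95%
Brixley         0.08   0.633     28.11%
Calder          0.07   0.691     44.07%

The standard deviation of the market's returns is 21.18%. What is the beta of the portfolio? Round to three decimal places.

1.084

β_Larkin = -0.092 × 41.78% / 21.18% = -0.1815
β_Quill = 0.891 × 42.02% / 21.18% = 1.7677
β_Holloway = 0.734 × 18.95% / 21.18% = 0.6567
β_Brixley = 0.633 × 28.11% / 21.18% = 0.8401
β_Calder = 0.691 × 44.07% / 21.18% = 1.4378
β_P = Σ w_i β_i = 0.09×-0.1815 + 0.39×1.7677 + 0.37×0.6567 + 0.08×0.8401 + 0.07×1.4378 = 1.0839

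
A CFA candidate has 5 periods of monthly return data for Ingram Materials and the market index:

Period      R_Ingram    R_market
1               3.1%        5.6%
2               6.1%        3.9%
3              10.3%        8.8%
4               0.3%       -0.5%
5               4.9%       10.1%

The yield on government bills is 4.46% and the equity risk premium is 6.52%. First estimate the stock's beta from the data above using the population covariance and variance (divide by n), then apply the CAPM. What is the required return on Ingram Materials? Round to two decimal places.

Mean R_i = (3.1 + 6.1 + 10.3 + 0.3 + 4.9) / 5 = 4.9400%
Mean R_m = (5.6 + 3.9 + 8.8 − 0.5 + 10.1) / 5 = 5.5800%
Σ(R_i − R̄_i)(R_m − R̄_m) = 43.3040  ⇒  Cov = 43.3040 / 5 = 8.6608
Σ(R_m − R̄_m)² = 70.5880  ⇒  Var(R_m) = 70.5880 / 5 = 14.1176
β = Cov / Var(R_m) = 8.6608 / 14.1176 = 0.6135
E(R) = R_f + β × MRP = 4.46% + 0.6135 × 6.52% = 8.46%

8.46%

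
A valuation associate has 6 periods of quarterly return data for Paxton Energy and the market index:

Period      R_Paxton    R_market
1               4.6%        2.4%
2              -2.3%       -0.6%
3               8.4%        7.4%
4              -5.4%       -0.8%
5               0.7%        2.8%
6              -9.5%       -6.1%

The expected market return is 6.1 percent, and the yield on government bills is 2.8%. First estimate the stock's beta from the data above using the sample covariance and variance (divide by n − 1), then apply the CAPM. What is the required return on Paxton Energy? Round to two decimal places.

7.38%

Mean R_i = (4.6 − 2.3 + 8.4 − 5.4 + 0.7 − 9.5) / 6 = -0.5833%
Mean R_m = (2.4 − 0.6 + 7.4 − 0.8 + 2.8 − 6.1) / 6 = 0.8500%
Σ(R_i − R̄_i)(R_m − R̄_m) = 141.7850  ⇒  Cov = 141.7850 / 5 = 28.3570
Σ(R_m − R̄_m)² = 102.2350  ⇒  Var(R_m) = 102.2350 / 5 = 20.4470
β = Cov / Var(R_m) = 28.3570 / 20.4470 = 1.3869
MRP = 6.1% − 2.8% = 3.30%
E(R) = R_f + β × MRP = 2.8% + 1.3869 × 3.3% = 7.38%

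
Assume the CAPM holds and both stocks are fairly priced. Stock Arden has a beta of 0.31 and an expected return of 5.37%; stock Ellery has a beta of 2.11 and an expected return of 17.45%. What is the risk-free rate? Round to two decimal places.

3.29%

Both satisfy E(R) = R_f + β·MRP, so the slope of the SML is
MRP = (17.45% − 5.37%) / (2.11 − 0.31) = 12.08% / 1.80 = 6.7111%
R_f = E(R_Arden) − β_Arden·MRP = 5.37% − 0.31 × 6.7111% = 3.2896%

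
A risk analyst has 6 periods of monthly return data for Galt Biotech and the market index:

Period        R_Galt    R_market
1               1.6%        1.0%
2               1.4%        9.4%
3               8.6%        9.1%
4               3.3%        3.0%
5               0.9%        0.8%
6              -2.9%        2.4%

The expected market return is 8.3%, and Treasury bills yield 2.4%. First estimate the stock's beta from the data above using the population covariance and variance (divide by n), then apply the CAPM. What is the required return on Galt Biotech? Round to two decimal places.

Mean R_i = (1.6 + 1.4 + 8.6 + 3.3 + 0.9 − 2.9) / 6 = 2.1500%
Mean R_m = (1.0 + 9.4 + 9.1 + 3.0 + 0.8 + 2.4) / 6 = 4.2833%
Σ(R_i − R̄_i)(R_m − R̄_m) = 41.4250  ⇒  Cov = 41.4250 / 6 = 6.9042
Σ(R_m − R̄_m)² = 77.4883  ⇒  Var(R_m) = 77.4883 / 6 = 12.9147
β = Cov / Var(R_m) = 6.9042 / 12.9147 = 0.5346
MRP = 8.3% − 2.4% = 5.90%
E(R) = R_f + β × MRP = 2.4% + 0.5346 × 5.9% = 5.55%

5.55%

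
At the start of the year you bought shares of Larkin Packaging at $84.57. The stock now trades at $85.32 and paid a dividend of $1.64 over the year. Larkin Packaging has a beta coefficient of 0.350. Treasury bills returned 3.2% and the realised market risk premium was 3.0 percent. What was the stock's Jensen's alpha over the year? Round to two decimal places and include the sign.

-1.42%

Realised HPR = (P1 + D1 − P0) / P0 = (85.32 + 1.64 − 84.57) / 84.57 = 2.39 / 84.57 = 2.8261%
CAPM required = R_f + β·MRP = 3.2% + 0.350 × 3.0% = 4.2500%
α = realised − required = 2.8261% − 4.2500% = -1.42%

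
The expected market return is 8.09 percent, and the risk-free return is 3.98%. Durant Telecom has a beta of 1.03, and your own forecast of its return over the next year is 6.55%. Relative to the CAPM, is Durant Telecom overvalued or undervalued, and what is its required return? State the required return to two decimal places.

MRP = 8.09% − 3.98% = 4.11%
Required return = R_f + β·MRP = 3.98% + 1.03 × 4.11% = 8.21%
Forecast 6.55% < required 8.21% → the stock plots below the SML → overvalued.

Overvalued; required return 8.21%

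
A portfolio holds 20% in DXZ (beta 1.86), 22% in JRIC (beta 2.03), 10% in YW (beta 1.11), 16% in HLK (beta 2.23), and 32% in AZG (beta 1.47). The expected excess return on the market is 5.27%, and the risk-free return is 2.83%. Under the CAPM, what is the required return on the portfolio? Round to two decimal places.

β_P = Σ w_i β_i = 0.20×1.86 + 0.22×2.03 + 0.10×1.11 + 0.16×2.23 + 0.32×1.47 = 1.7568
E(R_P) = R_f + β_P × MRP = 2.83% + 1.7568 × 5.27% = 12.09%

12.09%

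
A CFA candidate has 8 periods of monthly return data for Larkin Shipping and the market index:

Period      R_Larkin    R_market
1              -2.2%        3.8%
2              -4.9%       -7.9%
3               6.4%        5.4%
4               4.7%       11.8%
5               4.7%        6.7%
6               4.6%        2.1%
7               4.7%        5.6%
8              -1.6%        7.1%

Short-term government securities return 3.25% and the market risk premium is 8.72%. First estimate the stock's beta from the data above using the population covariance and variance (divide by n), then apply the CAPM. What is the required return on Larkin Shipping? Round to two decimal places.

7.31%

Mean R_i = (-2.2 − 4.9 + 6.4 + 4.7 + 4.7 + 4.6 + 4.7 − 1.6) / 8 = 2.0500%
Mean R_m = (3.8 − 7.9 + 5.4 + 11.8 + 6.7 + 2.1 + 5.6 + 7.1) / 8 = 4.3250%
Σ(R_i − R̄_i)(R_m − R̄_m) = 105.5500  ⇒  Cov = 105.5500 / 8 = 13.1938
Σ(R_m − R̄_m)² = 226.6750  ⇒  Var(R_m) = 226.6750 / 8 = 28.3344
β = Cov / Var(R_m) = 13.1938 / 28.3344 = 0.4656
E(R) = R_f + β × MRP = 3.25% + 0.4656 × 8.72% = 7.31%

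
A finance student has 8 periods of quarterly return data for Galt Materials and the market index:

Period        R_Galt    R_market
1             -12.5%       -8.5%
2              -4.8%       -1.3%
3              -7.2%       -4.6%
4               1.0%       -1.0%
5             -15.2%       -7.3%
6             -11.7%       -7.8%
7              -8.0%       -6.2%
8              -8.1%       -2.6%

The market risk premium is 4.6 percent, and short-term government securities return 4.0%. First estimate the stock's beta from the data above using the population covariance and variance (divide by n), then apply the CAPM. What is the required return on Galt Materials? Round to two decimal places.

10.70%

Mean R_i = (-12.5 − 4.8 − 7.2 + 1.0 − 15.2 − 11.7 − 8.0 − 8.1) / 8 = -8.3125%
Mean R_m = (-8.5 − 1.3 − 4.6 − 1.0 − 7.3 − 7.8 − 6.2 − 2.6) / 8 = -4.9125%
Σ(R_i − R̄_i)(R_m − R̄_m) = 90.8088  ⇒  Cov = 90.8088 / 8 = 11.3511
Σ(R_m − R̄_m)² = 62.3688  ⇒  Var(R_m) = 62.3688 / 8 = 7.7961
β = Cov / Var(R_m) = 11.3511 / 7.7961 = 1.4560
E(R) = R_f + β × MRP = 4.0% + 1.4560 × 4.6% = 10.70%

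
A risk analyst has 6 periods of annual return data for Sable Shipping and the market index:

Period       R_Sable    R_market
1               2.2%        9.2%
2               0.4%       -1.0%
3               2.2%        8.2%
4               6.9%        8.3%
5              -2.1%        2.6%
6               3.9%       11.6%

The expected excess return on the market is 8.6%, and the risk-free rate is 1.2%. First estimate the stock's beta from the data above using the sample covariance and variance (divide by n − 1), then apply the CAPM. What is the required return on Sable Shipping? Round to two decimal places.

4.88%

Mean R_i = (2.2 + 0.4 + 2.2 + 6.9 − 2.1 + 3.9) / 6 = 2.2500%
Mean R_m = (9.2 − 1.0 + 8.2 + 8.3 + 2.6 + 11.6) / 6 = 6.4833%
Σ(R_i − R̄_i)(R_m − R̄_m) = 47.4050  ⇒  Cov = 47.4050 / 5 = 9.4810
Σ(R_m − R̄_m)² = 110.8883  ⇒  Var(R_m) = 110.8883 / 5 = 22.1777
β = Cov / Var(R_m) = 9.4810 / 22.1777 = 0.4275
E(R) = R_f + β × MRP = 1.2% + 0.4275 × 8.6% = 4.88%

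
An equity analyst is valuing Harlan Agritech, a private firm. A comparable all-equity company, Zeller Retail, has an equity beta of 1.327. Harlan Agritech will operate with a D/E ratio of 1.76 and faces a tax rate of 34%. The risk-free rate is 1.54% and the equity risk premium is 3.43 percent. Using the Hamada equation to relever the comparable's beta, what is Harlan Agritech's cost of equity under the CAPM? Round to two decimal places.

β_L = β_U × [1 + (1 − t)(D/E)] = 1.327 × [1 + (1 − 0.34) × 1.76]
    = 1.327 × [1 + 0.66 × 1.76] = 1.327 × 2.1616 = 2.8684
E(R) = R_f + β_L × MRP = 1.54% + 2.8684 × 3.43% = 11.38%

11.38%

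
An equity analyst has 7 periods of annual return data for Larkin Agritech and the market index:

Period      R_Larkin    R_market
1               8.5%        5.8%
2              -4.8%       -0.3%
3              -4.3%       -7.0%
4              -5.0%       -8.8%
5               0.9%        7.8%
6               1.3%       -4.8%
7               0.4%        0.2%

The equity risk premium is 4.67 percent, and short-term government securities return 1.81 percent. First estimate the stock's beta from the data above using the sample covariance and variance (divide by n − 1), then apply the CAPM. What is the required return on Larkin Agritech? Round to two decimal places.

4.23%

Mean R_i = (8.5 − 4.8 − 4.3 − 5.0 + 0.9 + 1.3 + 0.4) / 7 = -0.4286%
Mean R_m = (5.8 − 0.3 − 7.0 − 8.8 + 7.8 − 4.8 + 0.2) / 7 = -1.0143%
Σ(R_i − R̄_i)(R_m − R̄_m) = 122.6571  ⇒  Cov = 122.6571 / 6 = 20.4429
Σ(R_m − R̄_m)² = 236.8886  ⇒  Var(R_m) = 236.8886 / 6 = 39.4814
β = Cov / Var(R_m) = 20.4429 / 39.4814 = 0.5178
E(R) = R_f + β × MRP = 1.81% + 0.5178 × 4.67% = 4.23%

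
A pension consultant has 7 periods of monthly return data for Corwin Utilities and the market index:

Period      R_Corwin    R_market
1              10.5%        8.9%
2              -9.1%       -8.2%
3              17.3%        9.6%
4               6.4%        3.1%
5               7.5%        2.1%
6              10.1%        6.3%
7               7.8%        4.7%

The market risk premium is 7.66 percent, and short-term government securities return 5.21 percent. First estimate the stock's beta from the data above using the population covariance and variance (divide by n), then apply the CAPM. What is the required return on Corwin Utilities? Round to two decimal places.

15.19%

Mean R_i = (10.5 − 9.1 + 17.3 + 6.4 + 7.5 + 10.1 + 7.8) / 7 = 7.2143%
Mean R_m = (8.9 − 8.2 + 9.6 + 3.1 + 2.1 + 6.3 + 4.7) / 7 = 3.7857%
Σ(R_i − R̄_i)(R_m − R̄_m) = 278.8514  ⇒  Cov = 278.8514 / 7 = 39.8359
Σ(R_m − R̄_m)² = 214.0886  ⇒  Var(R_m) = 214.0886 / 7 = 30.5841
β = Cov / Var(R_m) = 39.8359 / 30.5841 = 1.3025
E(R) = R_f + β × MRP = 5.21% + 1.3025 × 7.66% = 15.19%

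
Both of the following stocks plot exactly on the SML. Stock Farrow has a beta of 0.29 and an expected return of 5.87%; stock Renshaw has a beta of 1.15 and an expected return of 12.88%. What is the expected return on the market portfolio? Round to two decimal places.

11.66%

Both satisfy E(R) = R_f + β·MRP, so the slope of the SML is
MRP = (12.88% − 5.87%) / (1.15 − 0.29) = 7.01% / 0.86 = 8.1512%
R_f = E(R_Farrow) − β_Farrow·MRP = 5.87% − 0.29 × 8.1512% = 3.5062%
E(R_m) = R_f + MRP = 3.5062% + 8.1512% = 11.66%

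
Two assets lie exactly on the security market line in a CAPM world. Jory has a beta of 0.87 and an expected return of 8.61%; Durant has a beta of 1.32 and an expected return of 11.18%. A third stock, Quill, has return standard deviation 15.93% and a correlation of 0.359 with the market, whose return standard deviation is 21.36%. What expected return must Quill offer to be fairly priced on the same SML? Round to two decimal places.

MRP = (11.18% − 8.61%) / (1.32 − 0.87) = 5.7111%
R_f = 8.61% − 0.87 × 5.7111% = 3.6413%
β_Quill = ρ·σ_i/σ_m = 0.359 × 15.93 / 21.36 = 0.2677
E(R_Quill) = R_f + β × MRP = 3.6413% + 0.2677 × 5.7111% = 5.17%

5.17%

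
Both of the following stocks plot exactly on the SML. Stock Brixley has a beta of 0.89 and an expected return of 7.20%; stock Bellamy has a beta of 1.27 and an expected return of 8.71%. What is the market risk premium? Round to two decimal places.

Both satisfy E(R) = R_f + β·MRP, so the slope of the SML is
MRP = (8.71% − 7.20%) / (1.27 − 0.89) = 1.51% / 0.38 = 3.9737%

3.97%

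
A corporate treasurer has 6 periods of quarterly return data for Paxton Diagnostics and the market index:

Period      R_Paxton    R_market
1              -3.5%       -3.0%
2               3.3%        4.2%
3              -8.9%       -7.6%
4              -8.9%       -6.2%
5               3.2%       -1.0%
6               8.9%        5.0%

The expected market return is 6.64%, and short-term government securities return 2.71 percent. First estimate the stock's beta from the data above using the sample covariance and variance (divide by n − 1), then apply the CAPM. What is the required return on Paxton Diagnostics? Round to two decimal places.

7.89%

Mean R_i = (-3.5 + 3.3 − 8.9 − 8.9 + 3.2 + 8.9) / 6 = -0.9833%
Mean R_m = (-3.0 + 4.2 − 7.6 − 6.2 − 1.0 + 5.0) / 6 = -1.4333%
Σ(R_i − R̄_i)(R_m − R̄_m) = 180.0233  ⇒  Cov = 180.0233 / 5 = 36.0047
Σ(R_m − R̄_m)² = 136.5133  ⇒  Var(R_m) = 136.5133 / 5 = 27.3027
β = Cov / Var(R_m) = 36.0047 / 27.3027 = 1.3187
MRP = 6.64% − 2.71% = 3.93%
E(R) = R_f + β × MRP = 2.71% + 1.3187 × 3.93% = 7.89%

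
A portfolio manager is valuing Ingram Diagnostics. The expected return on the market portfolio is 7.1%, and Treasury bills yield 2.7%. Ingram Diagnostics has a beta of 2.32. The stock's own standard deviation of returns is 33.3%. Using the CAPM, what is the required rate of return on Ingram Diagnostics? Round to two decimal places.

Market risk premium = E(R_m) − R_f = 7.1% − 2.7% = 4.40%
E(R) = R_f + β × MRP = 2.7% + 2.32 × 4.4% = 12.91%

12.91%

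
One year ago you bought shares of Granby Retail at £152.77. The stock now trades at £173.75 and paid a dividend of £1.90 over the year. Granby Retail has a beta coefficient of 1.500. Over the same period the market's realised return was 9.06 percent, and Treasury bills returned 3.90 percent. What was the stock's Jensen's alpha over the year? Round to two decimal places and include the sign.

Realised HPR = (P1 + D1 − P0) / P0 = (173.75 + 1.90 − 152.77) / 152.77 = 22.88 / 152.77 = 14.9768%
MRP = 9.06% − 3.90% = 5.16%
CAPM required = R_f + β·MRP = 3.90% + 1.500 × 5.16% = 11.64000%
α = realised − required = 14.9768% − 11.64000% = +3.34%

+3.34%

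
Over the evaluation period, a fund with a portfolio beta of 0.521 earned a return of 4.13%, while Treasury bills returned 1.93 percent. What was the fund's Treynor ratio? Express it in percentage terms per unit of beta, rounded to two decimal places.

4.22%

Treynor = (R_P − R_f) / β_P = (4.13% − 1.93%) / 0.5210 = 2.20% / 0.5210 = 4.22%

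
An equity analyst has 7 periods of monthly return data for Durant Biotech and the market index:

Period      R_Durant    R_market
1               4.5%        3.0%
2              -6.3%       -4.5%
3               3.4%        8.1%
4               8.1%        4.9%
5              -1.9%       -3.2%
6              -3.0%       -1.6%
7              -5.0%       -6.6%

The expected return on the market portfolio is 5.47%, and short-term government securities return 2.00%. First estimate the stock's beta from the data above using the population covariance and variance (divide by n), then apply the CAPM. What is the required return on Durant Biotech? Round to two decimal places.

5.03%

Mean R_i = (4.5 − 6.3 + 3.4 + 8.1 − 1.9 − 3.0 − 5.0) / 7 = -0.0286%
Mean R_m = (3.0 − 4.5 + 8.1 + 4.9 − 3.2 − 1.6 − 6.6) / 7 = 0.0143%
Σ(R_i − R̄_i)(R_m − R̄_m) = 152.9629  ⇒  Cov = 152.9629 / 7 = 21.8518
Σ(R_m − R̄_m)² = 175.2286  ⇒  Var(R_m) = 175.2286 / 7 = 25.0327
β = Cov / Var(R_m) = 21.8518 / 25.0327 = 0.8729
MRP = 5.47% − 2.00% = 3.47%
E(R) = R_f + β × MRP = 2.00% + 0.8729 × 3.47% = 5.03%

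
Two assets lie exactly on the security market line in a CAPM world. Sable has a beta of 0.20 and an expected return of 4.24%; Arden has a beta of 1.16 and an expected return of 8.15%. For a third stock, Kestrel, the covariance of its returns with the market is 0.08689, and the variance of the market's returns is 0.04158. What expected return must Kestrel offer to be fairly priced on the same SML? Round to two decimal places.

11.94%

MRP = (8.15% − 4.24%) / (1.16 − 0.20) = 4.0729%
R_f = 4.24% − 0.20 × 4.0729% = 3.4254%
β_Kestrel = Cov / Var(R_m) = 0.08689 / 0.04158 = 2.0897
E(R_Kestrel) = R_f + β × MRP = 3.4254% + 2.0897 × 4.0729% = 11.94%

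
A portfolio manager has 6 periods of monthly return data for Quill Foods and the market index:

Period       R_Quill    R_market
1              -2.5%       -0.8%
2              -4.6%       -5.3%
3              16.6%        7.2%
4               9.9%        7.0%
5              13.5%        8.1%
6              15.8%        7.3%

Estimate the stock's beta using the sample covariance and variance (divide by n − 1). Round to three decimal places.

Mean R_i = (-2.5 − 4.6 + 16.6 + 9.9 + 13.5 + 15.8) / 6 = 8.1167%
Mean R_m = (-0.8 − 5.3 + 7.2 + 7.0 + 8.1 + 7.3) / 6 = 3.9167%
Σ(R_i − R̄_i)(R_m − R̄_m) = 249.1483  ⇒  Cov = 249.1483 / 5 = 49.8297
Σ(R_m − R̄_m)² = 156.4283  ⇒  Var(R_m) = 156.4283 / 5 = 31.2857
β = Cov / Var(R_m) = 49.8297 / 31.2857 = 1.5927

1.593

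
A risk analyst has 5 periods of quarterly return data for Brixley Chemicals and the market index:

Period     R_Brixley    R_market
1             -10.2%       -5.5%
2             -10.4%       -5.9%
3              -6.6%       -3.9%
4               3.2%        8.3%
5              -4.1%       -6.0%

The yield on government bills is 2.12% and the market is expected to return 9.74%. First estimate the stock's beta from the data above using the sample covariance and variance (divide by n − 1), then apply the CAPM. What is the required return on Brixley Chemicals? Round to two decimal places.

Mean R_i = (-10.2 − 10.4 − 6.6 + 3.2 − 4.1) / 5 = -5.6200%
Mean R_m = (-5.5 − 5.9 − 3.9 + 8.3 − 6.0) / 5 = -2.6000%
Σ(R_i − R̄_i)(R_m − R̄_m) = 121.3000  ⇒  Cov = 121.3000 / 4 = 30.3250
Σ(R_m − R̄_m)² = 151.3600  ⇒  Var(R_m) = 151.3600 / 4 = 37.8400
β = Cov / Var(R_m) = 30.3250 / 37.8400 = 0.8014
MRP = 9.74% − 2.12% = 7.62%
E(R) = R_f + β × MRP = 2.12% + 0.8014 × 7.62% = 8.23%

8.23%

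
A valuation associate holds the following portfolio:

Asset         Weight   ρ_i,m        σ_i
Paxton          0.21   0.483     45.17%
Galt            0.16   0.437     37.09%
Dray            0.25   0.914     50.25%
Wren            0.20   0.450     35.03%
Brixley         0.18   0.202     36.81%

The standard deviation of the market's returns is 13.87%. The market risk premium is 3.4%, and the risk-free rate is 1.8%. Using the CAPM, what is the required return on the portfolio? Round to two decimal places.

β_Paxton = 0.483 × 45.17% / 13.87% = 1.5730
β_Galt = 0.437 × 37.09% / 13.87% = 1.1686
β_Dray = 0.914 × 50.25% / 13.87% = 3.3114
β_Wren = 0.450 × 35.03% / 13.87% = 1.1365
β_Brixley = 0.202 × 36.81% / 13.87% = 0.5361
β_P = Σ w_i β_i = 0.21×1.5730 + 0.16×1.1686 + 0.25×3.3114 + 0.20×1.1365 + 0.18×0.5361 = 1.6690
E(R_P) = R_f + β_P × MRP = 1.8% + 1.6690 × 3.4% = 7.47%

7.47%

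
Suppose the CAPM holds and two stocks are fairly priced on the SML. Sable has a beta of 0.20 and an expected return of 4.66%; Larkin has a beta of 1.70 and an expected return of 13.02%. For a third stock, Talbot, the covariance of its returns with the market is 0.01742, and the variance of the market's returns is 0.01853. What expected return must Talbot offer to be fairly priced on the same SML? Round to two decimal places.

MRP = (13.02% − 4.66%) / (1.70 − 0.20) = 5.5733%
R_f = 4.66% − 0.20 × 5.5733% = 3.5453%
β_Talbot = Cov / Var(R_m) = 0.01742 / 0.01853 = 0.9401
E(R_Talbot) = R_f + β × MRP = 3.5453% + 0.9401 × 5.5733% = 8.78%

8.78%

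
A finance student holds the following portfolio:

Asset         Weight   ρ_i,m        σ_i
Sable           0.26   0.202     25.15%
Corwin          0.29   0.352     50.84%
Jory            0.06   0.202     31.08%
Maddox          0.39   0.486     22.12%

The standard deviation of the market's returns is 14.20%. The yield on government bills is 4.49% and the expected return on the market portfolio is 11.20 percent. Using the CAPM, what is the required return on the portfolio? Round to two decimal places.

β_Sable = 0.202 × 25.15% / 14.20% = 0.3578
β_Corwin = 0.352 × 50.84% / 14.20% = 1.2603
β_Jory = 0.202 × 31.08% / 14.20% = 0.4421
β_Maddox = 0.486 × 22.12% / 14.20% = 0.7571
β_P = Σ w_i β_i = 0.26×0.3578 + 0.29×1.2603 + 0.06×0.4421 + 0.39×0.7571 = 0.7803
MRP = 11.20% − 4.49% = 6.71%
E(R_P) = R_f + β_P × MRP = 4.49% + 0.7803 × 6.71% = 9.73%

9.73%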